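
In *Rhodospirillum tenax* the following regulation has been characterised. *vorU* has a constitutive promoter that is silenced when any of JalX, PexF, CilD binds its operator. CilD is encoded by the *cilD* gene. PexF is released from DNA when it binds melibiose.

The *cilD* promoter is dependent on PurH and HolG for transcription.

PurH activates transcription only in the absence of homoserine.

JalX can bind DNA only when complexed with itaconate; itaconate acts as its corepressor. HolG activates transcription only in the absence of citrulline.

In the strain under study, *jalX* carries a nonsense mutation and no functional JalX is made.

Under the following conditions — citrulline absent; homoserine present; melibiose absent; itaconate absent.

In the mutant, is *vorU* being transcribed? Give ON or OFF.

OFF

JalX is non-functional in this strain, so it has no effect.
Melibiose is absent, so PexF is active.
Homoserine is present, so PurH is inactive.
Citrulline is absent, so HolG is active.
Required activator PurH is absent, so *cilD* is not transcribed.
So CilD is not produced.
With repressor PexF bound, *vorU* is not transcribed.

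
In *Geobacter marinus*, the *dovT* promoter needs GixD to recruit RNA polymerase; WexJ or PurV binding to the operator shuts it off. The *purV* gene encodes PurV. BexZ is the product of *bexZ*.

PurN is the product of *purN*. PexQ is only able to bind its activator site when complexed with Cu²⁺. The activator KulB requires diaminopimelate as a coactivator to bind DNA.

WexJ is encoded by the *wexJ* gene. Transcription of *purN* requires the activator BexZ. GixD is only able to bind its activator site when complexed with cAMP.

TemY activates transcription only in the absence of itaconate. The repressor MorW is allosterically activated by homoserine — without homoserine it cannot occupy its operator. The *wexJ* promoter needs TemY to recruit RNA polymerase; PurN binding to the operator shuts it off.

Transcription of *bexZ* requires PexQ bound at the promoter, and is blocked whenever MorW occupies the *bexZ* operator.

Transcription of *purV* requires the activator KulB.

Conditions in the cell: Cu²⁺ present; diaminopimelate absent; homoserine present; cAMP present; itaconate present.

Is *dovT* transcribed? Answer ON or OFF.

ON

Homoserine is present, so MorW is active.
Cu²⁺ is present, so PexQ is active.
With repressor MorW bound, *bexZ* is not transcribed.
So BexZ is not produced.
Required activator BexZ is absent, so *purN* is not transcribed.
So PurN is not produced.
Itaconate is present, so TemY is inactive.
Required activator TemY is absent, so *wexJ* is not transcribed.
So WexJ is not produced.
Diaminopimelate is absent, so KulB is inactive.
Required activator KulB is absent, so *purV* is not transcribed.
So PurV is not produced.
cAMP is present, so GixD is active.
No repressor is bound and GixD is active, so *dovT* is transcribed.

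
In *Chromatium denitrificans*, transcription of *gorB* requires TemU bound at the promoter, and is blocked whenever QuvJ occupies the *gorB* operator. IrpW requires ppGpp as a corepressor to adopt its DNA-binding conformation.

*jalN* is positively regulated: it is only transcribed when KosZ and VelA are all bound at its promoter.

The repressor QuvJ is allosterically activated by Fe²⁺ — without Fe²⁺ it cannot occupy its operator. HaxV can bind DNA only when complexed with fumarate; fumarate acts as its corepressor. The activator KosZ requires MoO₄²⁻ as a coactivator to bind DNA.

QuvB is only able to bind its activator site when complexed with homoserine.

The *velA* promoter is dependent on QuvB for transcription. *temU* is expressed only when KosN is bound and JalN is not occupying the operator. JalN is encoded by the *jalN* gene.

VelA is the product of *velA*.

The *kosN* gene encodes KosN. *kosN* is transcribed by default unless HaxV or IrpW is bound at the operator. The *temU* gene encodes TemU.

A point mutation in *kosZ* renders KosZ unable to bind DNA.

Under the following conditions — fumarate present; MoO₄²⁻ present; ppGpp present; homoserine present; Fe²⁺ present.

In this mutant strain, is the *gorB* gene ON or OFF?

Fumarate is present, so HaxV is active.
ppGpp is present, so IrpW is active.
With repressor HaxV bound, *kosN* is not transcribed.
So KosN is not produced.
KosZ is non-functional in this strain, so it has no effect.
Homoserine is present, so QuvB is active.
No repressor is bound and QuvB is active, so *velA* is transcribed.
So VelA is produced and active.
Required activator KosZ is absent, so *jalN* is not transcribed.
So JalN is not produced.
Required activator KosN is absent, so *temU* is not transcribed.
So TemU is not produced.
Fe²⁺ is present, so QuvJ is active.
With repressor QuvJ bound, *gorB* is not transcribed.

OFF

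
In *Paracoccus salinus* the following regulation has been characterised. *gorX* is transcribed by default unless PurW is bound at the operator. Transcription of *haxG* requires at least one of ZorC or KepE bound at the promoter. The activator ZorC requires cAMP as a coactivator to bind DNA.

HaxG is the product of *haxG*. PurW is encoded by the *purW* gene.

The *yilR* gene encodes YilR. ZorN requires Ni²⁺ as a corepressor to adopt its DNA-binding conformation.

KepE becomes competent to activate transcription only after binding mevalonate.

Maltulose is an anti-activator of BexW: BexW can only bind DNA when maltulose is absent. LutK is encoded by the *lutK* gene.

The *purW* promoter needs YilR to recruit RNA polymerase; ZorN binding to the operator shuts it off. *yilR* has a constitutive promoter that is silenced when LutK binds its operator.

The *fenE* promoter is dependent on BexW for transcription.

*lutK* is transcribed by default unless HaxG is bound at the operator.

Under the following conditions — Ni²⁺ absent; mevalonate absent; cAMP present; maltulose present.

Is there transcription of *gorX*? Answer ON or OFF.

cAMP is present, so ZorC is active.
Mevalonate is absent, so KepE is inactive.
Activator ZorC is present, so *haxG* is transcribed.
So HaxG is produced and active.
With repressor HaxG bound, *lutK* is not transcribed.
So LutK is not produced.
With no repressor bound, *yilR* is transcribed.
So YilR is produced and active.
Ni²⁺ is absent, so ZorN is inactive.
No repressor is bound and YilR is active, so *purW* is transcribed.
So PurW is produced and active.
With repressor PurW bound, *gorX* is not transcribed.

OFF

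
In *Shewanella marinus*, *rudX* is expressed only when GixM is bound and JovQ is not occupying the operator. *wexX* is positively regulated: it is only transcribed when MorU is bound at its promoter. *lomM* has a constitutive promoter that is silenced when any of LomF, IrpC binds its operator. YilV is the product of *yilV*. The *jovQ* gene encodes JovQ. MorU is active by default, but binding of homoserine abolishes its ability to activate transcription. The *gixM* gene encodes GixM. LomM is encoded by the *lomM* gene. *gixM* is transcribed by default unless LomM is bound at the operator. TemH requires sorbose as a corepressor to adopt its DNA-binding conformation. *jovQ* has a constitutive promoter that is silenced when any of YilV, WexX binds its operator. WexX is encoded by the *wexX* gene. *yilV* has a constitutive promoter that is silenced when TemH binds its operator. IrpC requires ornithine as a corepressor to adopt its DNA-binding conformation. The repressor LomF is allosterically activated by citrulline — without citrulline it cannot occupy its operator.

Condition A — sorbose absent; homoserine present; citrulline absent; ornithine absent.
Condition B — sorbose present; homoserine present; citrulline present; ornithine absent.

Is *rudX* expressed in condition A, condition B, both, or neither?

neither

Condition A:
Sorbose is absent, so TemH is inactive.
With no repressor bound, *yilV* is transcribed.
So YilV is produced and active.
Homoserine is present, so MorU is inactive.
Required activator MorU is absent, so *wexX* is not transcribed.
So WexX is not produced.
With repressor YilV bound, *jovQ* is not transcribed.
So JovQ is not produced.
Citrulline is absent, so LomF is inactive.
Ornithine is absent, so IrpC is inactive.
With no repressor bound, *lomM* is transcribed.
So LomM is produced and active.
With repressor LomM bound, *gixM* is not transcribed.
So GixM is not produced.
Required activator GixM is absent, so *rudX* is not transcribed.
→ *rudX* is OFF in A.
Condition B:
Sorbose is present, so TemH is active.
With repressor TemH bound, *yilV* is not transcribed.
So YilV is not produced.
Homoserine is present, so MorU is inactive.
Required activator MorU is absent, so *wexX* is not transcribed.
So WexX is not produced.
With no repressor bound, *jovQ* is transcribed.
So JovQ is produced and active.
Citrulline is present, so LomF is active.
Ornithine is absent, so IrpC is inactive.
With repressor LomF bound, *lomM* is not transcribed.
So LomM is not produced.
With no repressor bound, *gixM* is transcribed.
So GixM is produced and active.
With repressor JovQ bound, *rudX* is not transcribed.
→ *rudX* is OFF in B.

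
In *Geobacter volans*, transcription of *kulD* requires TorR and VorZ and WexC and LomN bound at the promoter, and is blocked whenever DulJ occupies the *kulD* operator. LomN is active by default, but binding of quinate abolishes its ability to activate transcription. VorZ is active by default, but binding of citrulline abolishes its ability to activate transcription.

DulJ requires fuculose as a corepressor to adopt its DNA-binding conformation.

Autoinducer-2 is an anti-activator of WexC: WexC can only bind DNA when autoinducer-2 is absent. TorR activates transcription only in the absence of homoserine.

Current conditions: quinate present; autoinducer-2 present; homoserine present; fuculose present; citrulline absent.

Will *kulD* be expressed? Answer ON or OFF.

Homoserine is present, so TorR is inactive.
Fuculose is present, so DulJ is active.
Citrulline is absent, so VorZ is active.
Autoinducer-2 is present, so WexC is inactive.
Quinate is present, so LomN is inactive.
With repressor DulJ bound, *kulD* is not transcribed.

OFF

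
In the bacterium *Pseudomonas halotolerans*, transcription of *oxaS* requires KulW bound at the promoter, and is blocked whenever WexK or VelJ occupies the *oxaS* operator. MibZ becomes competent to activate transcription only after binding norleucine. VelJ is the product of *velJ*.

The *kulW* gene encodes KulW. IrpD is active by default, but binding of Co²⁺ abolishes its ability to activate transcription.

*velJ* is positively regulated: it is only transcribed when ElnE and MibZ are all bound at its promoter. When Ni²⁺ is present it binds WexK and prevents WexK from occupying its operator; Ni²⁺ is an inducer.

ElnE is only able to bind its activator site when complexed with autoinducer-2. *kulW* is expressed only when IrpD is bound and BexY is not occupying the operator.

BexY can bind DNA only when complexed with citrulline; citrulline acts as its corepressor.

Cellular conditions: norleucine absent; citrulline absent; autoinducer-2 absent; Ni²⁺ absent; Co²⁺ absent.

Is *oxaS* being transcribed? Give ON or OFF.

Ni²⁺ is absent, so WexK is active.
Co²⁺ is absent, so IrpD is active.
Citrulline is absent, so BexY is inactive.
No repressor is bound and IrpD is active, so *kulW* is transcribed.
So KulW is produced and active.
Autoinducer-2 is absent, so ElnE is inactive.
Norleucine is absent, so MibZ is inactive.
Required activator ElnE is absent, so *velJ* is not transcribed.
So VelJ is not produced.
With repressor WexK bound, *oxaS* is not transcribed.

OFF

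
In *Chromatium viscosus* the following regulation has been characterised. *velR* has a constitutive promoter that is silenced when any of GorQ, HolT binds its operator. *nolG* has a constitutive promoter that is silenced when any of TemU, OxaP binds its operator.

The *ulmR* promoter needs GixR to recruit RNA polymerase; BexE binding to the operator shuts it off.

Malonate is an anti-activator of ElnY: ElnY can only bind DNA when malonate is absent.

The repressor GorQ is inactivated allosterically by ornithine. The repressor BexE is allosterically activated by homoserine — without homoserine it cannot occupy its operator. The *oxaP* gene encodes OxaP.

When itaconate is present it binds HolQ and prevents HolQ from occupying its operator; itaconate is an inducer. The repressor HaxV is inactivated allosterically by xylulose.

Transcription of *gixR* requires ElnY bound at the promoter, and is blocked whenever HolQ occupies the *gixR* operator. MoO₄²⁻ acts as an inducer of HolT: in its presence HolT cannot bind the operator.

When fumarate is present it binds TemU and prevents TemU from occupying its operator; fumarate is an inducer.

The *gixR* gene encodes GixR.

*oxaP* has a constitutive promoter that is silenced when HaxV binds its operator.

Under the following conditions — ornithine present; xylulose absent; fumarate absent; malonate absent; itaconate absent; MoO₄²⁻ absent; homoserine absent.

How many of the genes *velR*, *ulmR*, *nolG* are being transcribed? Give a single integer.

Ornithine is present, so GorQ is inactive.
MoO₄²⁻ is absent, so HolT is active.
With repressor HolT bound, *velR* is not transcribed.
→ *velR* is OFF.
Malonate is absent, so ElnY is active.
Itaconate is absent, so HolQ is active.
With repressor HolQ bound, *gixR* is not transcribed.
So GixR is not produced.
Homoserine is absent, so BexE is inactive.
Required activator GixR is absent, so *ulmR* is not transcribed.
→ *ulmR* is OFF.
Fumarate is absent, so TemU is active.
Xylulose is absent, so HaxV is active.
With repressor HaxV bound, *oxaP* is not transcribed.
So OxaP is not produced.
With repressor TemU bound, *nolG* is not transcribed.
→ *nolG* is OFF.
0 of the 3 genes are transcribed.

0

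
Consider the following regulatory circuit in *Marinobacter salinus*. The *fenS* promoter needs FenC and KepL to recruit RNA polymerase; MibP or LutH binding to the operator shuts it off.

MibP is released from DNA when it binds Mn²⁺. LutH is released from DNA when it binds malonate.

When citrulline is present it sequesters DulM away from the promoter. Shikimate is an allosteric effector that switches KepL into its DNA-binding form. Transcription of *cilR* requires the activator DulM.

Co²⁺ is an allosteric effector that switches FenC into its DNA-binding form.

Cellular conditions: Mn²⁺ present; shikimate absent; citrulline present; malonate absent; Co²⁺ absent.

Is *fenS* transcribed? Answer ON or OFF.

Mn²⁺ is present, so MibP is inactive.
Co²⁺ is absent, so FenC is inactive.
Shikimate is absent, so KepL is inactive.
Malonate is absent, so LutH is active.
With repressor LutH bound, *fenS* is not transcribed.

OFF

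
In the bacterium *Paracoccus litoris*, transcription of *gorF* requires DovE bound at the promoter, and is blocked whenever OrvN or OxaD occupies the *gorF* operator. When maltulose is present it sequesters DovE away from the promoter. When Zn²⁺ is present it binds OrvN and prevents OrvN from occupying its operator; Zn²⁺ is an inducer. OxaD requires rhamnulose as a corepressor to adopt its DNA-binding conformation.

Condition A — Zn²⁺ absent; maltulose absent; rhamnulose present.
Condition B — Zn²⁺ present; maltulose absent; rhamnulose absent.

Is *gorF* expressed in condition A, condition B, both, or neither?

Condition A:
Zn²⁺ is absent, so OrvN is active.
Maltulose is absent, so DovE is active.
Rhamnulose is present, so OxaD is active.
With repressor OrvN bound, *gorF* is not transcribed.
→ *gorF* is OFF in A.
Condition B:
Zn²⁺ is present, so OrvN is inactive.
Maltulose is absent, so DovE is active.
Rhamnulose is absent, so OxaD is inactive.
No repressor is bound and DovE is active, so *gorF* is transcribed.
→ *gorF* is ON in B.

B only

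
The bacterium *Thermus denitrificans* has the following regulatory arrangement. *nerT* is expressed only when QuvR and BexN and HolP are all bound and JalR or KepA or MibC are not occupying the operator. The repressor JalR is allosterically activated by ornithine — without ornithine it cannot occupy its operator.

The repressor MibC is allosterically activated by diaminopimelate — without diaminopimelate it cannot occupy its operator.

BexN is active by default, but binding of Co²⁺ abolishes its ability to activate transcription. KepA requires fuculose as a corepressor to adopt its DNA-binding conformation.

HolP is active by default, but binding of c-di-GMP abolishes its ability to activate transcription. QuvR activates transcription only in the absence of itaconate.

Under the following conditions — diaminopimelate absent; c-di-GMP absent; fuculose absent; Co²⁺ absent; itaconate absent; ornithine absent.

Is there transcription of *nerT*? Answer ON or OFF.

ON

Ornithine is absent, so JalR is inactive.
Itaconate is absent, so QuvR is active.
Fuculose is absent, so KepA is inactive.
Co²⁺ is absent, so BexN is active.
c-di-GMP is absent, so HolP is active.
Diaminopimelate is absent, so MibC is inactive.
No repressor is bound and QuvR and BexN and HolP are active, so *nerT* is transcribed.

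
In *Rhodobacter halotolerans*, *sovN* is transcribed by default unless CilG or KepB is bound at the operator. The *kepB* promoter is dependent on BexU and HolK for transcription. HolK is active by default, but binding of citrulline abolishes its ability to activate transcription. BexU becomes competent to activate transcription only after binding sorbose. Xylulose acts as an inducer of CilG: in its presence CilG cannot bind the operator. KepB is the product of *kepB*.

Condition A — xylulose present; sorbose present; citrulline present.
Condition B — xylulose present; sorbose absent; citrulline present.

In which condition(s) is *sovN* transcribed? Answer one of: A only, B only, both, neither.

both

Condition A:
Xylulose is present, so CilG is inactive.
Sorbose is present, so BexU is active.
Citrulline is present, so HolK is inactive.
Required activator HolK is absent, so *kepB* is not transcribed.
So KepB is not produced.
With no repressor bound, *sovN* is transcribed.
→ *sovN* is ON in A.
Condition B:
Xylulose is present, so CilG is inactive.
Sorbose is absent, so BexU is inactive.
Citrulline is present, so HolK is inactive.
Required activator BexU is absent, so *kepB* is not transcribed.
So KepB is not produced.
With no repressor bound, *sovN* is transcribed.
→ *sovN* is ON in B.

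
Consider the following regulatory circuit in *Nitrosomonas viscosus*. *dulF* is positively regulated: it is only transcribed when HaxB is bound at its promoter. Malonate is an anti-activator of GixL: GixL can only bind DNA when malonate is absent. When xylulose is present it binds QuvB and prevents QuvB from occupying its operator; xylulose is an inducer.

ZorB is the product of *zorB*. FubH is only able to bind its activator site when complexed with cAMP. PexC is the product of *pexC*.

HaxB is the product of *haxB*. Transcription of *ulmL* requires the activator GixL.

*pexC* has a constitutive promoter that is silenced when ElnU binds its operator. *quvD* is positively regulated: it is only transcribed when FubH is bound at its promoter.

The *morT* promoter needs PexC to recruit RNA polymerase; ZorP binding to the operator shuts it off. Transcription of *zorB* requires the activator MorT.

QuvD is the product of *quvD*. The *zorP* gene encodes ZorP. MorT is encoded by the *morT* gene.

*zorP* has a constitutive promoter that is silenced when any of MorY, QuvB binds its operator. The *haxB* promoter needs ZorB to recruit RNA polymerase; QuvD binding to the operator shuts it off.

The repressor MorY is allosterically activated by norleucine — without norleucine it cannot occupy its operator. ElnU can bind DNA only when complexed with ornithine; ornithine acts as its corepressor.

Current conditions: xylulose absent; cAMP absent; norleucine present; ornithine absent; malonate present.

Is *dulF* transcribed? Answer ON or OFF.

Norleucine is present, so MorY is active.
Xylulose is absent, so QuvB is active.
With repressor MorY bound, *zorP* is not transcribed.
So ZorP is not produced.
Ornithine is absent, so ElnU is inactive.
With no repressor bound, *pexC* is transcribed.
So PexC is produced and active.
No repressor is bound and PexC is active, so *morT* is transcribed.
So MorT is produced and active.
No repressor is bound and MorT is active, so *zorB* is transcribed.
So ZorB is produced and active.
cAMP is absent, so FubH is inactive.
Required activator FubH is absent, so *quvD* is not transcribed.
So QuvD is not produced.
No repressor is bound and ZorB is active, so *haxB* is transcribed.
So HaxB is produced and active.
No repressor is bound and HaxB is active, so *dulF* is transcribed.

ON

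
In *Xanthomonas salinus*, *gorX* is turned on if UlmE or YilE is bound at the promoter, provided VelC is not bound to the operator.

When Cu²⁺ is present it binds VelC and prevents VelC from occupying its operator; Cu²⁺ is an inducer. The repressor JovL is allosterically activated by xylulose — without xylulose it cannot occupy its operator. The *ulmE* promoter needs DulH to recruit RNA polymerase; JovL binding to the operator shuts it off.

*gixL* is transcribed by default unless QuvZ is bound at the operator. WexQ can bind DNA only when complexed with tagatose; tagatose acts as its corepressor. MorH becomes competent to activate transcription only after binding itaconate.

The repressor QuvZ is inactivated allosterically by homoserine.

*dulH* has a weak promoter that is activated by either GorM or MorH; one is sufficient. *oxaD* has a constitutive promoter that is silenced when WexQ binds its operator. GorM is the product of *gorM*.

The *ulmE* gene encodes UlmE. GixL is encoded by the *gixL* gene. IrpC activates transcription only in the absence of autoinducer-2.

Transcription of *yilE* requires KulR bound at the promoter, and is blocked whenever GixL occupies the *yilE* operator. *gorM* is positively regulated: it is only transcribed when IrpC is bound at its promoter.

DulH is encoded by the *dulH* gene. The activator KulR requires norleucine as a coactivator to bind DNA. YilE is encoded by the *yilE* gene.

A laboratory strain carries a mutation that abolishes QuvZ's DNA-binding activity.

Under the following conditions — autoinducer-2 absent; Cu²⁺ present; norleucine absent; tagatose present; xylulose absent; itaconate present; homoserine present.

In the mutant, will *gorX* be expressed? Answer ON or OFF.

Cu²⁺ is present, so VelC is inactive.
Xylulose is absent, so JovL is inactive.
Autoinducer-2 is absent, so IrpC is active.
No repressor is bound and IrpC is active, so *gorM* is transcribed.
So GorM is produced and active.
Itaconate is present, so MorH is active.
Activator GorM is present, so *dulH* is transcribed.
So DulH is produced and active.
No repressor is bound and DulH is active, so *ulmE* is transcribed.
So UlmE is produced and active.
QuvZ is non-functional in this strain, so it has no effect.
With no repressor bound, *gixL* is transcribed.
So GixL is produced and active.
Norleucine is absent, so KulR is inactive.
With repressor GixL bound, *yilE* is not transcribed.
So YilE is not produced.
Activator UlmE is present, so *gorX* is transcribed.

ON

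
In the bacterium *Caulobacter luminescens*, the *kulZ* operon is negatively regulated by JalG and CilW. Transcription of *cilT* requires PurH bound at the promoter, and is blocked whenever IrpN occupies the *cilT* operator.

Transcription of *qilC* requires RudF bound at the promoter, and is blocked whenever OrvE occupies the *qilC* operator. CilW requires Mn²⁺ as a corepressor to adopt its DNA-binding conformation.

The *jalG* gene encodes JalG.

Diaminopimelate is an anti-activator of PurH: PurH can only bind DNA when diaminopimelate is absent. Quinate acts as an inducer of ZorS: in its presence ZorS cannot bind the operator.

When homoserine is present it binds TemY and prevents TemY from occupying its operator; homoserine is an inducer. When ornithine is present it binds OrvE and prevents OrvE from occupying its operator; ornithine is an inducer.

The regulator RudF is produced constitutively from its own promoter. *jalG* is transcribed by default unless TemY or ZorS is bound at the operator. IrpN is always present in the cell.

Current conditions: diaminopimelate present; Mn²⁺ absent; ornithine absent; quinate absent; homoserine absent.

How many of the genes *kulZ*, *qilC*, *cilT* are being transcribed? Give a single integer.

1

Homoserine is absent, so TemY is active.
Quinate is absent, so ZorS is active.
With repressor TemY bound, *jalG* is not transcribed.
So JalG is not produced.
Mn²⁺ is absent, so CilW is inactive.
With no repressor bound, *kulZ* is transcribed.
→ *kulZ* is ON.
RudF is produced constitutively and is active.
Ornithine is absent, so OrvE is active.
With repressor OrvE bound, *qilC* is not transcribed.
→ *qilC* is OFF.
IrpN is produced constitutively and is active.
Diaminopimelate is present, so PurH is inactive.
With repressor IrpN bound, *cilT* is not transcribed.
→ *cilT* is OFF.
1 of the 3 genes is transcribed.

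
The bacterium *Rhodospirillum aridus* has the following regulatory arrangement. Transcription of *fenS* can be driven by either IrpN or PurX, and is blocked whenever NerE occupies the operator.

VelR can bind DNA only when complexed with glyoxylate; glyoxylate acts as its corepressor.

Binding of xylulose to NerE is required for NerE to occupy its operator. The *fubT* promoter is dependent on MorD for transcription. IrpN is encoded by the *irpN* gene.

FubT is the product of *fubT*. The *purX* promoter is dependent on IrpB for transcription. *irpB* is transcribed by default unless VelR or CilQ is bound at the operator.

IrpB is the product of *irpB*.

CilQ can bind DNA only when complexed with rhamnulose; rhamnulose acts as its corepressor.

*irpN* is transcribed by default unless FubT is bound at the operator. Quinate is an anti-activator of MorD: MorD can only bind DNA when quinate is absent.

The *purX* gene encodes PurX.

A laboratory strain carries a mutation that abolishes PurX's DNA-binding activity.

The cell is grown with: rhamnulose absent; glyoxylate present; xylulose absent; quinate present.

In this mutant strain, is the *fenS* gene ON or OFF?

Xylulose is absent, so NerE is inactive.
Quinate is present, so MorD is inactive.
Required activator MorD is absent, so *fubT* is not transcribed.
So FubT is not produced.
With no repressor bound, *irpN* is transcribed.
So IrpN is produced and active.
PurX is non-functional in this strain, so it has no effect.
Activator IrpN is present, so *fenS* is transcribed.

ON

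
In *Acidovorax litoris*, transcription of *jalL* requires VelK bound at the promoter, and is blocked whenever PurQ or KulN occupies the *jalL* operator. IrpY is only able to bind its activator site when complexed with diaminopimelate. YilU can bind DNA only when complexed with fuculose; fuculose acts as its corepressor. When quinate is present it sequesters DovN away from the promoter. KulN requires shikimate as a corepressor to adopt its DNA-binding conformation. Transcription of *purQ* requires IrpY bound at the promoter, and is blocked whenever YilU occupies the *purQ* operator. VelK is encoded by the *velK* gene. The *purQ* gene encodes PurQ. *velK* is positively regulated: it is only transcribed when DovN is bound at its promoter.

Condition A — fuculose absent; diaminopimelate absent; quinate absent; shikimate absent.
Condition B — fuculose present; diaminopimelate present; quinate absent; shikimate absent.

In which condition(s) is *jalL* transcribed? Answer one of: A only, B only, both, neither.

Condition A:
Fuculose is absent, so YilU is inactive.
Diaminopimelate is absent, so IrpY is inactive.
Required activator IrpY is absent, so *purQ* is not transcribed.
So PurQ is not produced.
Quinate is absent, so DovN is active.
No repressor is bound and DovN is active, so *velK* is transcribed.
So VelK is produced and active.
Shikimate is absent, so KulN is inactive.
No repressor is bound and VelK is active, so *jalL* is transcribed.
→ *jalL* is ON in A.
Condition B:
Fuculose is present, so YilU is active.
Diaminopimelate is present, so IrpY is active.
With repressor YilU bound, *purQ* is not transcribed.
So PurQ is not produced.
Quinate is absent, so DovN is active.
No repressor is bound and DovN is active, so *velK* is transcribed.
So VelK is produced and active.
Shikimate is absent, so KulN is inactive.
No repressor is bound and VelK is active, so *jalL* is transcribed.
→ *jalL* is ON in B.

both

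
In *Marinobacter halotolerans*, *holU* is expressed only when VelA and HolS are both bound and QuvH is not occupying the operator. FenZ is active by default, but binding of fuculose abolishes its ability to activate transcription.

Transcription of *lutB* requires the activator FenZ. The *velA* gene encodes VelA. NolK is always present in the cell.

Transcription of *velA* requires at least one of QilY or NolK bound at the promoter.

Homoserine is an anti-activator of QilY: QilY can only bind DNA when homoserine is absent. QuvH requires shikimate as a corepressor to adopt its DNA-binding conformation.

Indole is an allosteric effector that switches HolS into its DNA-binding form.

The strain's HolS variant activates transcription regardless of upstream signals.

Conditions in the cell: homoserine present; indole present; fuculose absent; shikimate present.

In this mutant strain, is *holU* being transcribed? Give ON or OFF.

OFF

Homoserine is present, so QilY is inactive.
NolK is produced constitutively and is active.
Activator NolK is present, so *velA* is transcribed.
So VelA is produced and active.
HolS is constitutively active in this strain.
Shikimate is present, so QuvH is active.
With repressor QuvH bound, *holU* is not transcribed.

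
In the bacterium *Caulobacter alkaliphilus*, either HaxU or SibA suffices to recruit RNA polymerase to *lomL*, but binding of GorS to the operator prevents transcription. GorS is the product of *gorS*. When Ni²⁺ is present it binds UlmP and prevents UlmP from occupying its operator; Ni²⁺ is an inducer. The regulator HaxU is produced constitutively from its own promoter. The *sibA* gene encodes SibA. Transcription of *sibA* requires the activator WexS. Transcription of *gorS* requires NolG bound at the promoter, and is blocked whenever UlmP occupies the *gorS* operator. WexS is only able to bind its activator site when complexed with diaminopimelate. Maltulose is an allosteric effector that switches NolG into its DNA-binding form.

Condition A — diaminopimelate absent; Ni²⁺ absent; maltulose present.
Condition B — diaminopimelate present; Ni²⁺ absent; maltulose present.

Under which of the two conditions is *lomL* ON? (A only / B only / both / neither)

Condition A:
HaxU is produced constitutively and is active.
Diaminopimelate is absent, so WexS is inactive.
Required activator WexS is absent, so *sibA* is not transcribed.
So SibA is not produced.
Ni²⁺ is absent, so UlmP is active.
Maltulose is present, so NolG is active.
With repressor UlmP bound, *gorS* is not transcribed.
So GorS is not produced.
Activator HaxU is present, so *lomL* is transcribed.
→ *lomL* is ON in A.
Condition B:
HaxU is produced constitutively and is active.
Diaminopimelate is present, so WexS is active.
No repressor is bound and WexS is active, so *sibA* is transcribed.
So SibA is produced and active.
Ni²⁺ is absent, so UlmP is active.
Maltulose is present, so NolG is active.
With repressor UlmP bound, *gorS* is not transcribed.
So GorS is not produced.
Activator HaxU is present, so *lomL* is transcribed.
→ *lomL* is ON in B.

both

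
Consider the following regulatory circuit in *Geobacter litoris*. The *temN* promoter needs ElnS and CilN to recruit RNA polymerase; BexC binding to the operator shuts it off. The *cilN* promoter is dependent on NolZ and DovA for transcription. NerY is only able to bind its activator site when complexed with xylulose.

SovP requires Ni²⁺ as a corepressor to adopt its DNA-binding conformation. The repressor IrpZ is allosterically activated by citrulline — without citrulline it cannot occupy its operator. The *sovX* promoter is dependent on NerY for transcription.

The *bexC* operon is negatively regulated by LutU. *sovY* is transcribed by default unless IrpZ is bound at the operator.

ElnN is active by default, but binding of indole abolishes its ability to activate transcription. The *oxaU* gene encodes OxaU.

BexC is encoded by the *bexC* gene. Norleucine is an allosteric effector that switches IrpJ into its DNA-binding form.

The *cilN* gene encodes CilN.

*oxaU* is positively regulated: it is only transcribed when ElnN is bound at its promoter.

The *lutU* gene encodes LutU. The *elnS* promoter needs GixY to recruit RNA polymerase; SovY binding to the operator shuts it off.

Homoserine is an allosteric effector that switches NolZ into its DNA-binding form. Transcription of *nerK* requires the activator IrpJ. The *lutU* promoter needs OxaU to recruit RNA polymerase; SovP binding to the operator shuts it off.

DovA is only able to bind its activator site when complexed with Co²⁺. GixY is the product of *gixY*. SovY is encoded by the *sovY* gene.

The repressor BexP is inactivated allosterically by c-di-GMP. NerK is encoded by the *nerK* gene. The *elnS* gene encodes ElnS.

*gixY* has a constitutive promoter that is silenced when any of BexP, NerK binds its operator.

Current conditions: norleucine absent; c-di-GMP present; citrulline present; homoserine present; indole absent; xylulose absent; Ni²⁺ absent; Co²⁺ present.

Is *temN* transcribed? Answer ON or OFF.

ON

Indole is absent, so ElnN is active.
No repressor is bound and ElnN is active, so *oxaU* is transcribed.
So OxaU is produced and active.
Ni²⁺ is absent, so SovP is inactive.
No repressor is bound and OxaU is active, so *lutU* is transcribed.
So LutU is produced and active.
With repressor LutU bound, *bexC* is not transcribed.
So BexC is not produced.
c-di-GMP is present, so BexP is inactive.
Norleucine is absent, so IrpJ is inactive.
Required activator IrpJ is absent, so *nerK* is not transcribed.
So NerK is not produced.
With no repressor bound, *gixY* is transcribed.
So GixY is produced and active.
Citrulline is present, so IrpZ is active.
With repressor IrpZ bound, *sovY* is not transcribed.
So SovY is not produced.
No repressor is bound and GixY is active, so *elnS* is transcribed.
So ElnS is produced and active.
Homoserine is present, so NolZ is active.
Co²⁺ is present, so DovA is active.
No repressor is bound and NolZ and DovA are active, so *cilN* is transcribed.
So CilN is produced and active.
No repressor is bound and ElnS and CilN are active, so *temN* is transcribed.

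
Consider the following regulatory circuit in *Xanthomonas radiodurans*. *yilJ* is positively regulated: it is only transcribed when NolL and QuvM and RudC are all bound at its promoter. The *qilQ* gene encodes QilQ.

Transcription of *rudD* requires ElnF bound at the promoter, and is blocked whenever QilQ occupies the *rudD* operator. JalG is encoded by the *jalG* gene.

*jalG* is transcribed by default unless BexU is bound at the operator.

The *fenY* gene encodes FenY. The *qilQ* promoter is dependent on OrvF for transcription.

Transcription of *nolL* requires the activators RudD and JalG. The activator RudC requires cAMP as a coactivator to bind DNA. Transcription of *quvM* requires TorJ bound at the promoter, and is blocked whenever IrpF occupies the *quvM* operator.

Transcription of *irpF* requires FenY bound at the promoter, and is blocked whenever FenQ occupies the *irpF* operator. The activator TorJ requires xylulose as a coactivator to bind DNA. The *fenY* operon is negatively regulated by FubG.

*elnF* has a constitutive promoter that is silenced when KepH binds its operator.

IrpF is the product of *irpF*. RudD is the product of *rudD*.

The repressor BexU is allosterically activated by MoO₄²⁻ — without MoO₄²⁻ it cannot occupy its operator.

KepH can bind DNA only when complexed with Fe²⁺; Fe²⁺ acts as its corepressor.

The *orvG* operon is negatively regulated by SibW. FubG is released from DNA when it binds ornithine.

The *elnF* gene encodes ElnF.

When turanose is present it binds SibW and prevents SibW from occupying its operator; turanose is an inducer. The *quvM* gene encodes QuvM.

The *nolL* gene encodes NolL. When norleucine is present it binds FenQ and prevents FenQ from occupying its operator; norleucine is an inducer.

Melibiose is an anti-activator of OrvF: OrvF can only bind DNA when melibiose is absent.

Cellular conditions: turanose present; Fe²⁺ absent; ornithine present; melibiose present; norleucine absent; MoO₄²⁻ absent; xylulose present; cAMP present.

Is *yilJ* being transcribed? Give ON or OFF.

ON

Fe²⁺ is absent, so KepH is inactive.
With no repressor bound, *elnF* is transcribed.
So ElnF is produced and active.
Melibiose is present, so OrvF is inactive.
Required activator OrvF is absent, so *qilQ* is not transcribed.
So QilQ is not produced.
No repressor is bound and ElnF is active, so *rudD* is transcribed.
So RudD is produced and active.
MoO₄²⁻ is absent, so BexU is inactive.
With no repressor bound, *jalG* is transcribed.
So JalG is produced and active.
No repressor is bound and RudD and JalG are active, so *nolL* is transcribed.
So NolL is produced and active.
Xylulose is present, so TorJ is active.
Ornithine is present, so FubG is inactive.
With no repressor bound, *fenY* is transcribed.
So FenY is produced and active.
Norleucine is absent, so FenQ is active.
With repressor FenQ bound, *irpF* is not transcribed.
So IrpF is not produced.
No repressor is bound and TorJ is active, so *quvM* is transcribed.
So QuvM is produced and active.
cAMP is present, so RudC is active.
No repressor is bound and NolL and QuvM and RudC are active, so *yilJ* is transcribed.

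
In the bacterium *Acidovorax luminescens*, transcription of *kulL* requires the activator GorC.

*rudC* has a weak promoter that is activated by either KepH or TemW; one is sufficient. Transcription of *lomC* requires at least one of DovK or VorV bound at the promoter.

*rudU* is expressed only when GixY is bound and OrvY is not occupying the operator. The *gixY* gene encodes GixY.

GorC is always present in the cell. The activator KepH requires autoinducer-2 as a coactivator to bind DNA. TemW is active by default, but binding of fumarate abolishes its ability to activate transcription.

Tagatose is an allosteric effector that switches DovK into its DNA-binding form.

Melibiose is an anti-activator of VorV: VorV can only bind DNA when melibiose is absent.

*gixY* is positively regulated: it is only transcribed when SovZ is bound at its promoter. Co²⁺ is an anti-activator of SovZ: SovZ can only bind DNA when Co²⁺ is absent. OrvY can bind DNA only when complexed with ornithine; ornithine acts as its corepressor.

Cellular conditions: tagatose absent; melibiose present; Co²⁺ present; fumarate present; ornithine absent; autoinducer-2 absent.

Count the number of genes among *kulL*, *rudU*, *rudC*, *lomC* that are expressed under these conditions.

1

GorC is produced constitutively and is active.
No repressor is bound and GorC is active, so *kulL* is transcribed.
→ *kulL* is ON.
Co²⁺ is present, so SovZ is inactive.
Required activator SovZ is absent, so *gixY* is not transcribed.
So GixY is not produced.
Ornithine is absent, so OrvY is inactive.
Required activator GixY is absent, so *rudU* is not transcribed.
→ *rudU* is OFF.
Autoinducer-2 is absent, so KepH is inactive.
Fumarate is present, so TemW is inactive.
No activator is available at the *rudC* promoter, so *rudC* is not transcribed.
→ *rudC* is OFF.
Tagatose is absent, so DovK is inactive.
Melibiose is present, so VorV is inactive.
No activator is available at the *lomC* promoter, so *lomC* is not transcribed.
→ *lomC* is OFF.
1 of the 4 genes is transcribed.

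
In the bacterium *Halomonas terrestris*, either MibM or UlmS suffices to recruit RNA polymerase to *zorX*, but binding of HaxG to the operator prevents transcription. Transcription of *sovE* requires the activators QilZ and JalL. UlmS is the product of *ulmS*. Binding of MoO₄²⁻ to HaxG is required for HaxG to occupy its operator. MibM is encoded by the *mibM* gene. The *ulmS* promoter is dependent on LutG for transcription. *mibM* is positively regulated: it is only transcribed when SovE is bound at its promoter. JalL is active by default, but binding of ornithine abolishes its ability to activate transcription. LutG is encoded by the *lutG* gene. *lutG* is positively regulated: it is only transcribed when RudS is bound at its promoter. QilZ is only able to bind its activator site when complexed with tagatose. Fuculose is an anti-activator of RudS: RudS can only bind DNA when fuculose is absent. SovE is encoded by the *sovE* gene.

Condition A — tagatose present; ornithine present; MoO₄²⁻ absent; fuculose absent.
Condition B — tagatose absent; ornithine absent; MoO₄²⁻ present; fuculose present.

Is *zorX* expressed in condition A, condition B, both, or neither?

Condition A:
Tagatose is present, so QilZ is active.
Ornithine is present, so JalL is inactive.
Required activator JalL is absent, so *sovE* is not transcribed.
So SovE is not produced.
Required activator SovE is absent, so *mibM* is not transcribed.
So MibM is not produced.
MoO₄²⁻ is absent, so HaxG is inactive.
Fuculose is absent, so RudS is active.
No repressor is bound and RudS is active, so *lutG* is transcribed.
So LutG is produced and active.
No repressor is bound and LutG is active, so *ulmS* is transcribed.
So UlmS is produced and active.
Activator UlmS is present, so *zorX* is transcribed.
→ *zorX* is ON in A.
Condition B:
Tagatose is absent, so QilZ is inactive.
Ornithine is absent, so JalL is active.
Required activator QilZ is absent, so *sovE* is not transcribed.
So SovE is not produced.
Required activator SovE is absent, so *mibM* is not transcribed.
So MibM is not produced.
MoO₄²⁻ is present, so HaxG is active.
Fuculose is present, so RudS is inactive.
Required activator RudS is absent, so *lutG* is not transcribed.
So LutG is not produced.
Required activator LutG is absent, so *ulmS* is not transcribed.
So UlmS is not produced.
With repressor HaxG bound, *zorX* is not transcribed.
→ *zorX* is OFF in B.

A only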